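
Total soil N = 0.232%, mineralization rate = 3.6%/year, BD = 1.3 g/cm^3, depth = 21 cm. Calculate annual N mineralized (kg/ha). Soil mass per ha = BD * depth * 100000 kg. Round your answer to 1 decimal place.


Step 1: Soil mass per ha = BD * depth * 100000 = 1.3 * 21 * 100000 = 2730000 kg
Step 2: Total N pool = soil mass * N%/100 = 2730000 * 0.232/100 = 6333.6 kg/ha
Step 3: N mineralized = N pool * rate%/100 = 6333.6 * 3.6/100 = 228.0 kg/ha/yr

228.0


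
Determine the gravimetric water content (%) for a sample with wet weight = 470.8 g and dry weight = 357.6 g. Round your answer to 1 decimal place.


Step 1: Water mass = wet - dry = 470.8 - 357.6 = 113.2 g
Step 2: w = 100 * water mass / dry mass
Step 3: w = 100 * 113.2 / 357.6 = 31.7%

31.7


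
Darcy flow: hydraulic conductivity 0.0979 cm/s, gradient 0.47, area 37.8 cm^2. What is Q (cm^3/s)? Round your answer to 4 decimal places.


Step 1: Apply Darcy's law: Q = K * i * A
Step 2: Q = 0.0979 * 0.47 * 37.8
Step 3: Q = 1.7393 cm^3/s

1.7393


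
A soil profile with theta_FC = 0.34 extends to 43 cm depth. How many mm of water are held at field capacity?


Step 1: Water (mm) = theta_FC * depth (cm) * 10
Step 2: Water = 0.34 * 43 * 10
Step 3: Water = 146.2 mm

146.2


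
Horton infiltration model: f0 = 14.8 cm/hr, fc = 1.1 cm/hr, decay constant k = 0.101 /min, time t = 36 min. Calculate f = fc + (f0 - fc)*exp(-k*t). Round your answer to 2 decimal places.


Step 1: f = fc + (f0 - fc) * exp(-k * t)
Step 2: exp(-0.101 * 36) = 0.026358
Step 3: f = 1.1 + (14.8 - 1.1) * 0.026358
Step 4: f = 1.1 + 13.7 * 0.026358
Step 5: f = 1.46 cm/hr

1.46


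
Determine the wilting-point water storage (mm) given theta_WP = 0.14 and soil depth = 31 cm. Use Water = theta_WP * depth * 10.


Step 1: Water (mm) = theta_WP * depth * 10
Step 2: Water = 0.14 * 31 * 10
Step 3: Water = 43.4 mm

43.4


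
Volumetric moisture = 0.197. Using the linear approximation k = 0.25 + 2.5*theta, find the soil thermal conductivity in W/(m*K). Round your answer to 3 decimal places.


Step 1: k = 0.25 + 2.5 * theta
Step 2: k = 0.25 + 2.5 * 0.197
Step 3: k = 0.25 + 0.493
Step 4: k = 0.743 W/(m*K)

0.743


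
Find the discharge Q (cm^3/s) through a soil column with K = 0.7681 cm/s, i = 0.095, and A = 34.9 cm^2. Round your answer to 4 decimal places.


Step 1: Apply Darcy's law: Q = K * i * A
Step 2: Q = 0.7681 * 0.095 * 34.9
Step 3: Q = 2.5466 cm^3/s

2.5466


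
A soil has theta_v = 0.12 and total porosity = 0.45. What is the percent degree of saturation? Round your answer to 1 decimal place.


Step 1: S = 100 * theta_v / n
Step 2: S = 100 * 0.12 / 0.45
Step 3: S = 26.7%

26.7


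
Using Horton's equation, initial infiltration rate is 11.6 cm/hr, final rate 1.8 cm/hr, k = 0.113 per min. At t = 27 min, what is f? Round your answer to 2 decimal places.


Step 1: f = fc + (f0 - fc) * exp(-k * t)
Step 2: exp(-0.113 * 27) = 0.047312
Step 3: f = 1.8 + (11.6 - 1.8) * 0.047312
Step 4: f = 1.8 + 9.8 * 0.047312
Step 5: f = 2.26 cm/hr

2.26


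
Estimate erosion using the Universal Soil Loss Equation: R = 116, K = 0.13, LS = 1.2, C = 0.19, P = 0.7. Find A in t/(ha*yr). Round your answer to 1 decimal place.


Step 1: A = R * K * LS * C * P
Step 2: R * K = 116 * 0.13 = 15.08
Step 3: (R*K) * LS = 15.08 * 1.2 = 18.096
Step 4: * C * P = 18.096 * 0.19 * 0.7 = 2.4
Step 5: A = 2.4 t/(ha*yr)

2.4


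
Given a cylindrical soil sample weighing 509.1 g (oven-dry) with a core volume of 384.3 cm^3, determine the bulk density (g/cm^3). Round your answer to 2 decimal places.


Step 1: Identify the formula: BD = dry mass / volume
Step 2: Substitute values: BD = 509.1 / 384.3
Step 3: BD = 1.32 g/cm^3

1.32


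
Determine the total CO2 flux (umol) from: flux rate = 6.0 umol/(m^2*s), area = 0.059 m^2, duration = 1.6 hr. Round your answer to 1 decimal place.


Step 1: Convert time to seconds: 1.6 hr * 3600 = 5760.0 s
Step 2: Total = flux * area * time_s
Step 3: Total = 6.0 * 0.059 * 5760.0
Step 4: Total = 2039.0 umol

2039.0


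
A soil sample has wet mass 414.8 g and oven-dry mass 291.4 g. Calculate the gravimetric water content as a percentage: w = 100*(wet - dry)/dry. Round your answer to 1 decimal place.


Step 1: Water mass = wet - dry = 414.8 - 291.4 = 123.4 g
Step 2: w = 100 * water mass / dry mass
Step 3: w = 100 * 123.4 / 291.4 = 42.3%

42.3


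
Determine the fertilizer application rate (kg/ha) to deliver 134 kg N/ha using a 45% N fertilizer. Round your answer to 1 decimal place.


Step 1: Fertilizer rate = target N / (N content / 100)
Step 2: Rate = 134 / (45 / 100)
Step 3: Rate = 134 / 0.45
Step 4: Rate = 297.8 kg/ha

297.8


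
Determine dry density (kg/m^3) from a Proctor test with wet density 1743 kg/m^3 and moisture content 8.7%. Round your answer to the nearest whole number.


Step 1: Dry density = wet density / (1 + w/100)
Step 2: Dry density = 1743 / (1 + 8.7/100)
Step 3: Dry density = 1743 / 1.087
Step 4: Dry density = 1603 kg/m^3

1603


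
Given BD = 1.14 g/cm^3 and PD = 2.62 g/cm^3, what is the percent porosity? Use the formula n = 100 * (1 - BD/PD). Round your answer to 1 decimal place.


Step 1: Formula: n = 100 * (1 - BD / PD)
Step 2: n = 100 * (1 - 1.14 / 2.62)
Step 3: n = 100 * (1 - 0.43511)
Step 4: n = 56.5%

56.5


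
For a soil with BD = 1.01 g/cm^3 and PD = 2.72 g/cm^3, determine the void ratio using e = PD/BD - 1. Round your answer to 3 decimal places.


Step 1: e = PD / BD - 1
Step 2: e = 2.72 / 1.01 - 1
Step 3: e = 2.69307 - 1
Step 4: e = 1.693

1.693


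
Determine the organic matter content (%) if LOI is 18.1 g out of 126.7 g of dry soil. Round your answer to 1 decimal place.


Step 1: OM% = 100 * LOI / sample mass
Step 2: OM = 100 * 18.1 / 126.7
Step 3: OM = 14.3%

14.3


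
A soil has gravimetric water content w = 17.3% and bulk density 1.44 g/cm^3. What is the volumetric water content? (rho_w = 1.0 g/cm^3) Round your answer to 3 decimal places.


Step 1: theta = (w / 100) * BD / rho_w
Step 2: theta = (17.3 / 100) * 1.44 / 1.0
Step 3: theta = 0.173 * 1.44
Step 4: theta = 0.249

0.249


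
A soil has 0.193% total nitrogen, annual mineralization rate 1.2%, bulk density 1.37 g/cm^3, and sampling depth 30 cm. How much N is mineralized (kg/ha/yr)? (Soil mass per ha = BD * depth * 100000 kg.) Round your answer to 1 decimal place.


Step 1: Soil mass per ha = BD * depth * 100000 = 1.37 * 30 * 100000 = 4110000 kg
Step 2: Total N pool = soil mass * N%/100 = 4110000 * 0.193/100 = 7932.3 kg/ha
Step 3: N mineralized = N pool * rate%/100 = 7932.3 * 1.2/100 = 95.2 kg/ha/yr

95.2


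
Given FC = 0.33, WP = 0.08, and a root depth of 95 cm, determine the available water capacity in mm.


Step 1: Available water = (FC - WP) * depth * 10
Step 2: AW = (0.33 - 0.08) * 95 * 10
Step 3: AW = 0.25 * 95 * 10
Step 4: AW = 237.5 mm

237.5


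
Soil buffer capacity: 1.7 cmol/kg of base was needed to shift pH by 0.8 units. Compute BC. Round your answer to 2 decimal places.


Step 1: BC = change in base / change in pH
Step 2: BC = 1.7 / 0.8
Step 3: BC = 2.13 cmol/(kg*pH unit)

2.13


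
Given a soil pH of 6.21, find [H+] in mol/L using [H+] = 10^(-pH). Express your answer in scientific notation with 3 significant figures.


Step 1: [H+] = 10^(-pH)
Step 2: [H+] = 10^(-6.21)
Step 3: [H+] = 6.17e-07 mol/L

6.17e-07


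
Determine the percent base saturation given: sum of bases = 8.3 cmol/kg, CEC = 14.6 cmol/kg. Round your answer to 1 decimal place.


Step 1: BS = 100 * (sum of bases) / CEC
Step 2: BS = 100 * 8.3 / 14.6
Step 3: BS = 56.8%

56.8


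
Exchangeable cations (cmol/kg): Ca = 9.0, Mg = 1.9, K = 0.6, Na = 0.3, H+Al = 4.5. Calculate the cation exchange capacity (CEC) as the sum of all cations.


Step 1: CEC = Ca + Mg + K + Na + (H+Al)
Step 2: CEC = 9.0 + 1.9 + 0.6 + 0.3 + 4.5
Step 3: CEC = 16.3 cmol/kg

16.3


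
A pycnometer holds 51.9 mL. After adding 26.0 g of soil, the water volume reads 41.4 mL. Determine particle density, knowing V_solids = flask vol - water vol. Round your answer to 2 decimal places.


Step 1: Volume of solids = flask volume - water volume with soil
Step 2: V_solids = 51.9 - 41.4 = 10.5 mL
Step 3: Particle density = mass / V_solids = 26.0 / 10.5 = 2.48 g/cm^3

2.48


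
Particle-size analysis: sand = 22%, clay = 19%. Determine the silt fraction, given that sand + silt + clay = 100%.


Step 1: sand + silt + clay = 100%
Step 2: silt = 100 - sand - clay
Step 3: silt = 100 - 22 - 19
Step 4: silt = 59%

59


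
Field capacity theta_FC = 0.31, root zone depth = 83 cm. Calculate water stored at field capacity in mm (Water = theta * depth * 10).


Step 1: Water (mm) = theta_FC * depth (cm) * 10
Step 2: Water = 0.31 * 83 * 10
Step 3: Water = 257.3 mm

257.3


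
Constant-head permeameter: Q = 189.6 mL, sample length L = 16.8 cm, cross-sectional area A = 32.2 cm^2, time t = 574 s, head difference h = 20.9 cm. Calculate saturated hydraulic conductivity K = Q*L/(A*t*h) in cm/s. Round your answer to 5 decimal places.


Step 1: K = Q * L / (A * t * h)
Step 2: Numerator = 189.6 * 16.8 = 3185.28
Step 3: Denominator = 32.2 * 574 * 20.9 = 386290.52
Step 4: K = 3185.28 / 386290.52 = 0.00825 cm/s

0.00825


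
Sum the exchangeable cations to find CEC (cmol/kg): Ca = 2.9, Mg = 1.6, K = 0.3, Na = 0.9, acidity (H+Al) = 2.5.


Step 1: CEC = Ca + Mg + K + Na + (H+Al)
Step 2: CEC = 2.9 + 1.6 + 0.3 + 0.9 + 2.5
Step 3: CEC = 8.2 cmol/kg

8.2


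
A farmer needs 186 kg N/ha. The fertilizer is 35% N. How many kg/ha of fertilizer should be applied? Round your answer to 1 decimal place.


Step 1: Fertilizer rate = target N / (N content / 100)
Step 2: Rate = 186 / (35 / 100)
Step 3: Rate = 186 / 0.35
Step 4: Rate = 531.4 kg/ha

531.4


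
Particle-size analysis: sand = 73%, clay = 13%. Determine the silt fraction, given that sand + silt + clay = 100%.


Step 1: sand + silt + clay = 100%
Step 2: silt = 100 - sand - clay
Step 3: silt = 100 - 73 - 13
Step 4: silt = 14%

14


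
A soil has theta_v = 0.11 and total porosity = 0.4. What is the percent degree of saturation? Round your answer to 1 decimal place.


Step 1: S = 100 * theta_v / n
Step 2: S = 100 * 0.11 / 0.4
Step 3: S = 27.5%

27.5


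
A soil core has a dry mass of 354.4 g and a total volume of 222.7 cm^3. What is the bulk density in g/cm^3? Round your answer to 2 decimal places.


Step 1: Identify the formula: BD = dry mass / volume
Step 2: Substitute values: BD = 354.4 / 222.7
Step 3: BD = 1.59 g/cm^3

1.59


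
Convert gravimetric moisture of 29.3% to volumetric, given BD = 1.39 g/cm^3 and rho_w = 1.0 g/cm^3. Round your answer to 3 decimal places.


Step 1: theta = (w / 100) * BD / rho_w
Step 2: theta = (29.3 / 100) * 1.39 / 1.0
Step 3: theta = 0.293 * 1.39
Step 4: theta = 0.407

0.407


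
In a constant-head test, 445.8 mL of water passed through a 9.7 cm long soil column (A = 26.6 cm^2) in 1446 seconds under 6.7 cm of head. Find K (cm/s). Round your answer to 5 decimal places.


Step 1: K = Q * L / (A * t * h)
Step 2: Numerator = 445.8 * 9.7 = 4324.26
Step 3: Denominator = 26.6 * 1446 * 6.7 = 257706.12
Step 4: K = 4324.26 / 257706.12 = 0.01678 cm/s

0.01678


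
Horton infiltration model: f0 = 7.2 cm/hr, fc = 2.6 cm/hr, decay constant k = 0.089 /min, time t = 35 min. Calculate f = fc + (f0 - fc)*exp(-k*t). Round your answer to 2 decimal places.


Step 1: f = fc + (f0 - fc) * exp(-k * t)
Step 2: exp(-0.089 * 35) = 0.044379
Step 3: f = 2.6 + (7.2 - 2.6) * 0.044379
Step 4: f = 2.6 + 4.6 * 0.044379
Step 5: f = 2.8 cm/hr

2.8


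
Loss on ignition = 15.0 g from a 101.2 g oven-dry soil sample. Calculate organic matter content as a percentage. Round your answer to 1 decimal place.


Step 1: OM% = 100 * LOI / sample mass
Step 2: OM = 100 * 15.0 / 101.2
Step 3: OM = 14.8%

14.8


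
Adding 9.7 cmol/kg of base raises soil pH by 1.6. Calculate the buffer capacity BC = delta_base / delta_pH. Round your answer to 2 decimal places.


Step 1: BC = change in base / change in pH
Step 2: BC = 9.7 / 1.6
Step 3: BC = 6.06 cmol/(kg*pH unit)

6.06


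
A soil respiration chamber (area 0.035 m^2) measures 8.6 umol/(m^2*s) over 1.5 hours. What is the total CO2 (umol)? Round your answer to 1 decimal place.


Step 1: Convert time to seconds: 1.5 hr * 3600 = 5400.0 s
Step 2: Total = flux * area * time_s
Step 3: Total = 8.6 * 0.035 * 5400.0
Step 4: Total = 1625.4 umol

1625.4


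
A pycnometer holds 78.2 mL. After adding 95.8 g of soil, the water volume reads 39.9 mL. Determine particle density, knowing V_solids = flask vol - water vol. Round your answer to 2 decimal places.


Step 1: Volume of solids = flask volume - water volume with soil
Step 2: V_solids = 78.2 - 39.9 = 38.3 mL
Step 3: Particle density = mass / V_solids = 95.8 / 38.3 = 2.5 g/cm^3

2.5


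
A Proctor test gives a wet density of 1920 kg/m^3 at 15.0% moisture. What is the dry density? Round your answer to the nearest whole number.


Step 1: Dry density = wet density / (1 + w/100)
Step 2: Dry density = 1920 / (1 + 15.0/100)
Step 3: Dry density = 1920 / 1.15
Step 4: Dry density = 1670 kg/m^3

1670


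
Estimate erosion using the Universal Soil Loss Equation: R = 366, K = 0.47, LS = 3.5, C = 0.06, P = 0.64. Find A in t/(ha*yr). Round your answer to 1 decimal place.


Step 1: A = R * K * LS * C * P
Step 2: R * K = 366 * 0.47 = 172.02
Step 3: (R*K) * LS = 172.02 * 3.5 = 602.07
Step 4: * C * P = 602.07 * 0.06 * 0.64 = 23.1
Step 5: A = 23.1 t/(ha*yr)

23.1


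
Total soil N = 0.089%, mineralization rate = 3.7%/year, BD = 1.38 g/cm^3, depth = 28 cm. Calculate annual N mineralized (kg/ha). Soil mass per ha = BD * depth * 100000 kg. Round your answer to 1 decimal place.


Step 1: Soil mass per ha = BD * depth * 100000 = 1.38 * 28 * 100000 = 3864000 kg
Step 2: Total N pool = soil mass * N%/100 = 3864000 * 0.089/100 = 3438.96 kg/ha
Step 3: N mineralized = N pool * rate%/100 = 3438.96 * 3.7/100 = 127.2 kg/ha/yr

127.2


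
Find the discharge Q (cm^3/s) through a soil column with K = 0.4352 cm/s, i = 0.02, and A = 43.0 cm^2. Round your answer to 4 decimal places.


Step 1: Apply Darcy's law: Q = K * i * A
Step 2: Q = 0.4352 * 0.02 * 43.0
Step 3: Q = 0.3743 cm^3/s

0.3743


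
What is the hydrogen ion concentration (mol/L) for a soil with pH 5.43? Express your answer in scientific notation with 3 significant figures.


Step 1: [H+] = 10^(-pH)
Step 2: [H+] = 10^(-5.43)
Step 3: [H+] = 3.72e-06 mol/L

3.72e-06


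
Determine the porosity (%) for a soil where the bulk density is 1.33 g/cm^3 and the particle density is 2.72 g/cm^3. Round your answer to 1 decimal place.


Step 1: Formula: n = 100 * (1 - BD / PD)
Step 2: n = 100 * (1 - 1.33 / 2.72)
Step 3: n = 100 * (1 - 0.48897)
Step 4: n = 51.1%

51.1


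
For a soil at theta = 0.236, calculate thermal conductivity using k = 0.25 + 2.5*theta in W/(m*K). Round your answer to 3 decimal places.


Step 1: k = 0.25 + 2.5 * theta
Step 2: k = 0.25 + 2.5 * 0.236
Step 3: k = 0.25 + 0.59
Step 4: k = 0.84 W/(m*K)

0.84


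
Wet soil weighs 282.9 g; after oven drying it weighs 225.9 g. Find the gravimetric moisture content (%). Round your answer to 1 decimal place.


Step 1: Water mass = wet - dry = 282.9 - 225.9 = 57.0 g
Step 2: w = 100 * water mass / dry mass
Step 3: w = 100 * 57.0 / 225.9 = 25.2%

25.2


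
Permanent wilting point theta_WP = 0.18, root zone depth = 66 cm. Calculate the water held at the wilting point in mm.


Step 1: Water (mm) = theta_WP * depth * 10
Step 2: Water = 0.18 * 66 * 10
Step 3: Water = 118.8 mm

118.8


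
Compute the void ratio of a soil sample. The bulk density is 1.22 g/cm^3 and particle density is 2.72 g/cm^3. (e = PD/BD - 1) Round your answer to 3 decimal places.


Step 1: e = PD / BD - 1
Step 2: e = 2.72 / 1.22 - 1
Step 3: e = 2.22951 - 1
Step 4: e = 1.23

1.23


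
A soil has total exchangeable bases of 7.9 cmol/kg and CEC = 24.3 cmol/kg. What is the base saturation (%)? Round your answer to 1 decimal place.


Step 1: BS = 100 * (sum of bases) / CEC
Step 2: BS = 100 * 7.9 / 24.3
Step 3: BS = 32.5%

32.5


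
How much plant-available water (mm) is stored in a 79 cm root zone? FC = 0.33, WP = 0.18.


Step 1: Available water = (FC - WP) * depth * 10
Step 2: AW = (0.33 - 0.18) * 79 * 10
Step 3: AW = 0.15 * 79 * 10
Step 4: AW = 118.5 mm

118.5


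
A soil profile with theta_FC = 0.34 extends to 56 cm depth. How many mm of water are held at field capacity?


Step 1: Water (mm) = theta_FC * depth (cm) * 10
Step 2: Water = 0.34 * 56 * 10
Step 3: Water = 190.4 mm

190.4


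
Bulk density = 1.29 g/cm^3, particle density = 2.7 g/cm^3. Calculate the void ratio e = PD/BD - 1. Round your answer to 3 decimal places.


Step 1: e = PD / BD - 1
Step 2: e = 2.7 / 1.29 - 1
Step 3: e = 2.09302 - 1
Step 4: e = 1.093

1.093


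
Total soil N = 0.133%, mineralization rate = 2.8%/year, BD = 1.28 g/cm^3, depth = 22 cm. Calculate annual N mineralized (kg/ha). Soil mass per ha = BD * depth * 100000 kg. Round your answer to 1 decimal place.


Step 1: Soil mass per ha = BD * depth * 100000 = 1.28 * 22 * 100000 = 2816000 kg
Step 2: Total N pool = soil mass * N%/100 = 2816000 * 0.133/100 = 3745.28 kg/ha
Step 3: N mineralized = N pool * rate%/100 = 3745.28 * 2.8/100 = 104.9 kg/ha/yr

104.9


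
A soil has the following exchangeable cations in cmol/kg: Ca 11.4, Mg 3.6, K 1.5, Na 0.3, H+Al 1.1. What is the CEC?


Step 1: CEC = Ca + Mg + K + Na + (H+Al)
Step 2: CEC = 11.4 + 3.6 + 1.5 + 0.3 + 1.1
Step 3: CEC = 17.9 cmol/kg

17.9


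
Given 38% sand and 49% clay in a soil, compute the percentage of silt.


Step 1: sand + silt + clay = 100%
Step 2: silt = 100 - sand - clay
Step 3: silt = 100 - 38 - 49
Step 4: silt = 13%

13


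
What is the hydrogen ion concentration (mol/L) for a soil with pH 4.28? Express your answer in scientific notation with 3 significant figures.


Step 1: [H+] = 10^(-pH)
Step 2: [H+] = 10^(-4.28)
Step 3: [H+] = 5.25e-05 mol/L

5.25e-05


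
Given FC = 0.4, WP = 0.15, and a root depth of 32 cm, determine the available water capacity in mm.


Step 1: Available water = (FC - WP) * depth * 10
Step 2: AW = (0.4 - 0.15) * 32 * 10
Step 3: AW = 0.25 * 32 * 10
Step 4: AW = 80.0 mm

80.0


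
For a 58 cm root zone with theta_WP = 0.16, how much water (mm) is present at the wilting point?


Step 1: Water (mm) = theta_WP * depth * 10
Step 2: Water = 0.16 * 58 * 10
Step 3: Water = 92.8 mm

92.8


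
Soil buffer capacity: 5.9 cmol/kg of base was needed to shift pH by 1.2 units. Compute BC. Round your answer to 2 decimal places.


Step 1: BC = change in base / change in pH
Step 2: BC = 5.9 / 1.2
Step 3: BC = 4.92 cmol/(kg*pH unit)

4.92


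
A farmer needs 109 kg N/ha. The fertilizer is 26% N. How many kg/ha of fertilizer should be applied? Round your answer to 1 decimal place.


Step 1: Fertilizer rate = target N / (N content / 100)
Step 2: Rate = 109 / (26 / 100)
Step 3: Rate = 109 / 0.26
Step 4: Rate = 419.2 kg/ha

419.2


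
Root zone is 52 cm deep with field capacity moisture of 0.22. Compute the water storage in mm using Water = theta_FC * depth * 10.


Step 1: Water (mm) = theta_FC * depth (cm) * 10
Step 2: Water = 0.22 * 52 * 10
Step 3: Water = 114.4 mm

114.4


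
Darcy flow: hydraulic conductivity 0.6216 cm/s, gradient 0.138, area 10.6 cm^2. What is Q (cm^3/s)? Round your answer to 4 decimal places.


Step 1: Apply Darcy's law: Q = K * i * A
Step 2: Q = 0.6216 * 0.138 * 10.6
Step 3: Q = 0.9093 cm^3/s

0.9093


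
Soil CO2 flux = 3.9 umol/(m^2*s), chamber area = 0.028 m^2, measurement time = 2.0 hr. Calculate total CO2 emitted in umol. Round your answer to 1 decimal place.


Step 1: Convert time to seconds: 2.0 hr * 3600 = 7200.0 s
Step 2: Total = flux * area * time_s
Step 3: Total = 3.9 * 0.028 * 7200.0
Step 4: Total = 786.2 umol

786.2


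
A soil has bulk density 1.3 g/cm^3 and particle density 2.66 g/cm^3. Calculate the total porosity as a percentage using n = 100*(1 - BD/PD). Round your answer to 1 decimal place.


Step 1: Formula: n = 100 * (1 - BD / PD)
Step 2: n = 100 * (1 - 1.3 / 2.66)
Step 3: n = 100 * (1 - 0.48872)
Step 4: n = 51.1%

51.1


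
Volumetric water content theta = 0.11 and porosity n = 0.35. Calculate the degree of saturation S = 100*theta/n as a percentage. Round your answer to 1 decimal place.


Step 1: S = 100 * theta_v / n
Step 2: S = 100 * 0.11 / 0.35
Step 3: S = 31.4%

31.4


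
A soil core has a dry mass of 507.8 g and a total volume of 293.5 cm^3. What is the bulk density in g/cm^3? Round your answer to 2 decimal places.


Step 1: Identify the formula: BD = dry mass / volume
Step 2: Substitute values: BD = 507.8 / 293.5
Step 3: BD = 1.73 g/cm^3

1.73


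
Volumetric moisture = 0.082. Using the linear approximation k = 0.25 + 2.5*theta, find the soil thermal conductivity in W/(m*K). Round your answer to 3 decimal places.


Step 1: k = 0.25 + 2.5 * theta
Step 2: k = 0.25 + 2.5 * 0.082
Step 3: k = 0.25 + 0.205
Step 4: k = 0.455 W/(m*K)

0.455


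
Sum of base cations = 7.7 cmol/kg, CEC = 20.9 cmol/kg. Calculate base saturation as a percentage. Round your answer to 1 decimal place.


Step 1: BS = 100 * (sum of bases) / CEC
Step 2: BS = 100 * 7.7 / 20.9
Step 3: BS = 36.8%

36.8


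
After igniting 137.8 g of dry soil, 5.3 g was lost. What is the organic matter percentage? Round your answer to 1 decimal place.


Step 1: OM% = 100 * LOI / sample mass
Step 2: OM = 100 * 5.3 / 137.8
Step 3: OM = 3.8%

3.8


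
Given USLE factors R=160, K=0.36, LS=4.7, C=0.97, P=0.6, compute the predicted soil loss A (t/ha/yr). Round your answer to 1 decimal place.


Step 1: A = R * K * LS * C * P
Step 2: R * K = 160 * 0.36 = 57.6
Step 3: (R*K) * LS = 57.6 * 4.7 = 270.72
Step 4: * C * P = 270.72 * 0.97 * 0.6 = 157.6
Step 5: A = 157.6 t/(ha*yr)

157.6


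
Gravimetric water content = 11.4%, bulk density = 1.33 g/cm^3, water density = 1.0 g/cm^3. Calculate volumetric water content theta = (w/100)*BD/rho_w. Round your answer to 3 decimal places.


Step 1: theta = (w / 100) * BD / rho_w
Step 2: theta = (11.4 / 100) * 1.33 / 1.0
Step 3: theta = 0.114 * 1.33
Step 4: theta = 0.152

0.152


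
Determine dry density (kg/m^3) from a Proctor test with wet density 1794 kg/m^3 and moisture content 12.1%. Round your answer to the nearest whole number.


Step 1: Dry density = wet density / (1 + w/100)
Step 2: Dry density = 1794 / (1 + 12.1/100)
Step 3: Dry density = 1794 / 1.121
Step 4: Dry density = 1600 kg/m^3

1600


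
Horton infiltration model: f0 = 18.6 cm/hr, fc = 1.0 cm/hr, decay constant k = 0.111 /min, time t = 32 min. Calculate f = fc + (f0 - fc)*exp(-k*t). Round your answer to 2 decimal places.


Step 1: f = fc + (f0 - fc) * exp(-k * t)
Step 2: exp(-0.111 * 32) = 0.028667
Step 3: f = 1.0 + (18.6 - 1.0) * 0.028667
Step 4: f = 1.0 + 17.6 * 0.028667
Step 5: f = 1.5 cm/hr

1.5


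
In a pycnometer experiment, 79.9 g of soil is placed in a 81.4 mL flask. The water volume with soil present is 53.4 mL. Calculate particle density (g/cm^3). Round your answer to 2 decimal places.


Step 1: Volume of solids = flask volume - water volume with soil
Step 2: V_solids = 81.4 - 53.4 = 28.0 mL
Step 3: Particle density = mass / V_solids = 79.9 / 28.0 = 2.85 g/cm^3

2.85


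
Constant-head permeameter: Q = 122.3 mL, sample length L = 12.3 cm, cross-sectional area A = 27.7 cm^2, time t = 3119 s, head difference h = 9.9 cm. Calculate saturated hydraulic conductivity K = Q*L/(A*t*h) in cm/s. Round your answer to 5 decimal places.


Step 1: K = Q * L / (A * t * h)
Step 2: Numerator = 122.3 * 12.3 = 1504.29
Step 3: Denominator = 27.7 * 3119 * 9.9 = 855323.37
Step 4: K = 1504.29 / 855323.37 = 0.00176 cm/s

0.00176


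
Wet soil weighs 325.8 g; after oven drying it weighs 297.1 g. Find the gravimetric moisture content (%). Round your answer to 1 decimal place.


Step 1: Water mass = wet - dry = 325.8 - 297.1 = 28.7 g
Step 2: w = 100 * water mass / dry mass
Step 3: w = 100 * 28.7 / 297.1 = 9.7%

9.7


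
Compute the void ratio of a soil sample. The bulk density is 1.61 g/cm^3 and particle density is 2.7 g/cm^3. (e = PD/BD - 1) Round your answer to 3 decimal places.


Step 1: e = PD / BD - 1
Step 2: e = 2.7 / 1.61 - 1
Step 3: e = 1.67702 - 1
Step 4: e = 0.677

0.677


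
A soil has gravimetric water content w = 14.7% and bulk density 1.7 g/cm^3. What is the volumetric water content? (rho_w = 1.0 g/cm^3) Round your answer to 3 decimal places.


Step 1: theta = (w / 100) * BD / rho_w
Step 2: theta = (14.7 / 100) * 1.7 / 1.0
Step 3: theta = 0.147 * 1.7
Step 4: theta = 0.25

0.25


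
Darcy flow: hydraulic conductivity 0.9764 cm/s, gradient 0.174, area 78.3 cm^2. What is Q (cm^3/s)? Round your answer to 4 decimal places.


Step 1: Apply Darcy's law: Q = K * i * A
Step 2: Q = 0.9764 * 0.174 * 78.3
Step 3: Q = 13.3027 cm^3/s

13.3027


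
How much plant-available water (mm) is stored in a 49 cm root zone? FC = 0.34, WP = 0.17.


Step 1: Available water = (FC - WP) * depth * 10
Step 2: AW = (0.34 - 0.17) * 49 * 10
Step 3: AW = 0.17 * 49 * 10
Step 4: AW = 83.3 mm

83.3


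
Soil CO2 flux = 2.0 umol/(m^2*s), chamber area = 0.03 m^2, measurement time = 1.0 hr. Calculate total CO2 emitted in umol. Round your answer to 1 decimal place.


Step 1: Convert time to seconds: 1.0 hr * 3600 = 3600.0 s
Step 2: Total = flux * area * time_s
Step 3: Total = 2.0 * 0.03 * 3600.0
Step 4: Total = 216.0 umol

216.0


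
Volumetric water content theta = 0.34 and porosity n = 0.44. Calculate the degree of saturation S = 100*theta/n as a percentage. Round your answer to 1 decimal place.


Step 1: S = 100 * theta_v / n
Step 2: S = 100 * 0.34 / 0.44
Step 3: S = 77.3%

77.3


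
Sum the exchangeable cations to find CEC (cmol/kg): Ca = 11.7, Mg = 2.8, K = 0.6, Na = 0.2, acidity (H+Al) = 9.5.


Step 1: CEC = Ca + Mg + K + Na + (H+Al)
Step 2: CEC = 11.7 + 2.8 + 0.6 + 0.2 + 9.5
Step 3: CEC = 24.8 cmol/kg

24.8


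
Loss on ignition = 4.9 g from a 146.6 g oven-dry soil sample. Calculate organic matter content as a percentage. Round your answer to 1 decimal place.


Step 1: OM% = 100 * LOI / sample mass
Step 2: OM = 100 * 4.9 / 146.6
Step 3: OM = 3.3%

3.3


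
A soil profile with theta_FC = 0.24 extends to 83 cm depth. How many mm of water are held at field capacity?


Step 1: Water (mm) = theta_FC * depth (cm) * 10
Step 2: Water = 0.24 * 83 * 10
Step 3: Water = 199.2 mm

199.2


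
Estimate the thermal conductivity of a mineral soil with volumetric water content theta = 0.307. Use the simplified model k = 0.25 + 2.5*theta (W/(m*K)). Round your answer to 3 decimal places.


Step 1: k = 0.25 + 2.5 * theta
Step 2: k = 0.25 + 2.5 * 0.307
Step 3: k = 0.25 + 0.768
Step 4: k = 1.018 W/(m*K)

1.018


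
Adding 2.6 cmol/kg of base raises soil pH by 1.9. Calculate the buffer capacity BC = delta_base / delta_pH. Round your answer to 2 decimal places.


Step 1: BC = change in base / change in pH
Step 2: BC = 2.6 / 1.9
Step 3: BC = 1.37 cmol/(kg*pH unit)

1.37


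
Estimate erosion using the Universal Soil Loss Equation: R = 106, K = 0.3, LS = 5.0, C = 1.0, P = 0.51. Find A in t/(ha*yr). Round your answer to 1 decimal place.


Step 1: A = R * K * LS * C * P
Step 2: R * K = 106 * 0.3 = 31.8
Step 3: (R*K) * LS = 31.8 * 5.0 = 159.0
Step 4: * C * P = 159.0 * 1.0 * 0.51 = 81.1
Step 5: A = 81.1 t/(ha*yr)

81.1


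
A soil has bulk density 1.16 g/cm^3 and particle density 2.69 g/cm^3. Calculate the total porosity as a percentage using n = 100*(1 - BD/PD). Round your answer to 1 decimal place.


Step 1: Formula: n = 100 * (1 - BD / PD)
Step 2: n = 100 * (1 - 1.16 / 2.69)
Step 3: n = 100 * (1 - 0.43123)
Step 4: n = 56.9%

56.9


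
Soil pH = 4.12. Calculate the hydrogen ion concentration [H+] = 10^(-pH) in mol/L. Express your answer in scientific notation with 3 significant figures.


Step 1: [H+] = 10^(-pH)
Step 2: [H+] = 10^(-4.12)
Step 3: [H+] = 7.59e-05 mol/L

7.59e-05


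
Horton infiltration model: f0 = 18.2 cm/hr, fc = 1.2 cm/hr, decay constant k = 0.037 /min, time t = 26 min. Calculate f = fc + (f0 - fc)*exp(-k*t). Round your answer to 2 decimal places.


Step 1: f = fc + (f0 - fc) * exp(-k * t)
Step 2: exp(-0.037 * 26) = 0.382128
Step 3: f = 1.2 + (18.2 - 1.2) * 0.382128
Step 4: f = 1.2 + 17.0 * 0.382128
Step 5: f = 7.7 cm/hr

7.7


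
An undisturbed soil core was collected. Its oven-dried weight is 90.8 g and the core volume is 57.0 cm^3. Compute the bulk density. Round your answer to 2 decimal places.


Step 1: Identify the formula: BD = dry mass / volume
Step 2: Substitute values: BD = 90.8 / 57.0
Step 3: BD = 1.59 g/cm^3

1.59


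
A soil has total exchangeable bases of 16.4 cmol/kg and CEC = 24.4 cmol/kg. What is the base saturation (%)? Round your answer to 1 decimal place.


Step 1: BS = 100 * (sum of bases) / CEC
Step 2: BS = 100 * 16.4 / 24.4
Step 3: BS = 67.2%

67.2


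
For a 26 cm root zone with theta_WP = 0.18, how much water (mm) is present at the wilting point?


Step 1: Water (mm) = theta_WP * depth * 10
Step 2: Water = 0.18 * 26 * 10
Step 3: Water = 46.8 mm

46.8


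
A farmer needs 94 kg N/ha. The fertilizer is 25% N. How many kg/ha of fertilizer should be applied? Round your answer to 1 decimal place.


Step 1: Fertilizer rate = target N / (N content / 100)
Step 2: Rate = 94 / (25 / 100)
Step 3: Rate = 94 / 0.25
Step 4: Rate = 376.0 kg/ha

376.0


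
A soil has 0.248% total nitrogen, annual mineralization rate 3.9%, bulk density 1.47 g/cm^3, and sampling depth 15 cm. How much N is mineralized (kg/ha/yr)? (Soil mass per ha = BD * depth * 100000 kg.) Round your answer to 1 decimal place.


Step 1: Soil mass per ha = BD * depth * 100000 = 1.47 * 15 * 100000 = 2205000 kg
Step 2: Total N pool = soil mass * N%/100 = 2205000 * 0.248/100 = 5468.4 kg/ha
Step 3: N mineralized = N pool * rate%/100 = 5468.4 * 3.9/100 = 213.3 kg/ha/yr

213.3


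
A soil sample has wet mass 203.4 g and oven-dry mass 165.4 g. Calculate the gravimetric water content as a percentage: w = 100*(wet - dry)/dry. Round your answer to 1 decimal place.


Step 1: Water mass = wet - dry = 203.4 - 165.4 = 38.0 g
Step 2: w = 100 * water mass / dry mass
Step 3: w = 100 * 38.0 / 165.4 = 23.0%

23.0


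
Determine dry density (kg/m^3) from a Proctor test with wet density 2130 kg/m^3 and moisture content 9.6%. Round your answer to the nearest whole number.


Step 1: Dry density = wet density / (1 + w/100)
Step 2: Dry density = 2130 / (1 + 9.6/100)
Step 3: Dry density = 2130 / 1.096
Step 4: Dry density = 1943 kg/m^3

1943


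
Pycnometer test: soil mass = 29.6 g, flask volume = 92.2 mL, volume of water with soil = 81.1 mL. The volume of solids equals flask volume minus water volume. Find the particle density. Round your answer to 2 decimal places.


Step 1: Volume of solids = flask volume - water volume with soil
Step 2: V_solids = 92.2 - 81.1 = 11.1 mL
Step 3: Particle density = mass / V_solids = 29.6 / 11.1 = 2.67 g/cm^3

2.67


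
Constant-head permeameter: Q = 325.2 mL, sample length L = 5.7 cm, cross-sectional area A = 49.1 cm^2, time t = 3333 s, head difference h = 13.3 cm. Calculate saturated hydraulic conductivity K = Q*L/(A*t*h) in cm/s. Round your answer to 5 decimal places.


Step 1: K = Q * L / (A * t * h)
Step 2: Numerator = 325.2 * 5.7 = 1853.64
Step 3: Denominator = 49.1 * 3333 * 13.3 = 2176548.99
Step 4: K = 1853.64 / 2176548.99 = 0.00085 cm/s

0.00085


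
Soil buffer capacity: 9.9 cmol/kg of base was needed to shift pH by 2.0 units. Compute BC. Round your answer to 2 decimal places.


Step 1: BC = change in base / change in pH
Step 2: BC = 9.9 / 2.0
Step 3: BC = 4.95 cmol/(kg*pH unit)

4.95


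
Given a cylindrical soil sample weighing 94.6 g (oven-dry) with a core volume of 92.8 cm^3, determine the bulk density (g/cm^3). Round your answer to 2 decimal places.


Step 1: Identify the formula: BD = dry mass / volume
Step 2: Substitute values: BD = 94.6 / 92.8
Step 3: BD = 1.02 g/cm^3

1.02


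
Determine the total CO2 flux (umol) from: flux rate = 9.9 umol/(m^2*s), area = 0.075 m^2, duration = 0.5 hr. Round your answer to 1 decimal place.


Step 1: Convert time to seconds: 0.5 hr * 3600 = 1800.0 s
Step 2: Total = flux * area * time_s
Step 3: Total = 9.9 * 0.075 * 1800.0
Step 4: Total = 1336.5 umol

1336.5


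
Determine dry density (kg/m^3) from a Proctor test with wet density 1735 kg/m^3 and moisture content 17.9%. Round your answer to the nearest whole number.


Step 1: Dry density = wet density / (1 + w/100)
Step 2: Dry density = 1735 / (1 + 17.9/100)
Step 3: Dry density = 1735 / 1.179
Step 4: Dry density = 1472 kg/m^3

1472


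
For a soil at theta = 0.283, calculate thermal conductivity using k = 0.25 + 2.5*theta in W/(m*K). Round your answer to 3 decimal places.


Step 1: k = 0.25 + 2.5 * theta
Step 2: k = 0.25 + 2.5 * 0.283
Step 3: k = 0.25 + 0.708
Step 4: k = 0.958 W/(m*K)

0.958


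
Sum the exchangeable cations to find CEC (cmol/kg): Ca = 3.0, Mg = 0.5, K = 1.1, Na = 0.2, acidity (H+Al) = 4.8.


Step 1: CEC = Ca + Mg + K + Na + (H+Al)
Step 2: CEC = 3.0 + 0.5 + 1.1 + 0.2 + 4.8
Step 3: CEC = 9.6 cmol/kg

9.6


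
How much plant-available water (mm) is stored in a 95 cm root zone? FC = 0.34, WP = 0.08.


Step 1: Available water = (FC - WP) * depth * 10
Step 2: AW = (0.34 - 0.08) * 95 * 10
Step 3: AW = 0.26 * 95 * 10
Step 4: AW = 247.0 mm

247.0


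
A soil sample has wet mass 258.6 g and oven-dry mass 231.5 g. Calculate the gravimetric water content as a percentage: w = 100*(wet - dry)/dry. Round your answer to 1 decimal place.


Step 1: Water mass = wet - dry = 258.6 - 231.5 = 27.1 g
Step 2: w = 100 * water mass / dry mass
Step 3: w = 100 * 27.1 / 231.5 = 11.7%

11.7


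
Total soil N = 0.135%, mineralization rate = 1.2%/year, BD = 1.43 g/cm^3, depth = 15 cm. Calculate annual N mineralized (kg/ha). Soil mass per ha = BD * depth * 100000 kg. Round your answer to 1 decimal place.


Step 1: Soil mass per ha = BD * depth * 100000 = 1.43 * 15 * 100000 = 2145000 kg
Step 2: Total N pool = soil mass * N%/100 = 2145000 * 0.135/100 = 2895.75 kg/ha
Step 3: N mineralized = N pool * rate%/100 = 2895.75 * 1.2/100 = 34.7 kg/ha/yr

34.7


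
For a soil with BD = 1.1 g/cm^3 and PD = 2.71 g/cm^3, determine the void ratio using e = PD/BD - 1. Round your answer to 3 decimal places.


Step 1: e = PD / BD - 1
Step 2: e = 2.71 / 1.1 - 1
Step 3: e = 2.46364 - 1
Step 4: e = 1.464

1.464


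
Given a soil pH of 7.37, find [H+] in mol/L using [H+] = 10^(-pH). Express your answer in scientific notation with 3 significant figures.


Step 1: [H+] = 10^(-pH)
Step 2: [H+] = 10^(-7.37)
Step 3: [H+] = 4.27e-08 mol/L

4.27e-08


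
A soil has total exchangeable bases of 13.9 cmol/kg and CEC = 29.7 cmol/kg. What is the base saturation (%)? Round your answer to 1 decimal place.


Step 1: BS = 100 * (sum of bases) / CEC
Step 2: BS = 100 * 13.9 / 29.7
Step 3: BS = 46.8%

46.8


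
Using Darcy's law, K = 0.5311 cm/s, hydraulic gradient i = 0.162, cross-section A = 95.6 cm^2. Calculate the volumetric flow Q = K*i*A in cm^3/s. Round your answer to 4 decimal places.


Step 1: Apply Darcy's law: Q = K * i * A
Step 2: Q = 0.5311 * 0.162 * 95.6
Step 3: Q = 8.2253 cm^3/s

8.2253


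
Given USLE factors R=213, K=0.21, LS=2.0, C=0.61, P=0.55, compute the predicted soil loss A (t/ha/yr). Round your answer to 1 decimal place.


Step 1: A = R * K * LS * C * P
Step 2: R * K = 213 * 0.21 = 44.73
Step 3: (R*K) * LS = 44.73 * 2.0 = 89.46
Step 4: * C * P = 89.46 * 0.61 * 0.55 = 30.0
Step 5: A = 30.0 t/(ha*yr)

30.0


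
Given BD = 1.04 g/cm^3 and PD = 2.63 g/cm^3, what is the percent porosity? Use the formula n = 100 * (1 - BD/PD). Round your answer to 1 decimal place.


Step 1: Formula: n = 100 * (1 - BD / PD)
Step 2: n = 100 * (1 - 1.04 / 2.63)
Step 3: n = 100 * (1 - 0.39544)
Step 4: n = 60.5%

60.5


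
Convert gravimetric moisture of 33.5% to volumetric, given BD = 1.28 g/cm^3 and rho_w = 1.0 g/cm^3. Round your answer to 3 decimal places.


Step 1: theta = (w / 100) * BD / rho_w
Step 2: theta = (33.5 / 100) * 1.28 / 1.0
Step 3: theta = 0.335 * 1.28
Step 4: theta = 0.429

0.429


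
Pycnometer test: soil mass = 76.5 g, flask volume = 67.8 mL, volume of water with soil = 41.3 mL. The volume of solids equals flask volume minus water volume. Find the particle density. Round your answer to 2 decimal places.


Step 1: Volume of solids = flask volume - water volume with soil
Step 2: V_solids = 67.8 - 41.3 = 26.5 mL
Step 3: Particle density = mass / V_solids = 76.5 / 26.5 = 2.89 g/cm^3

2.89


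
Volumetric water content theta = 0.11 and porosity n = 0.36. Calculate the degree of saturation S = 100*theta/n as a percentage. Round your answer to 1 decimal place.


Step 1: S = 100 * theta_v / n
Step 2: S = 100 * 0.11 / 0.36
Step 3: S = 30.6%

30.6


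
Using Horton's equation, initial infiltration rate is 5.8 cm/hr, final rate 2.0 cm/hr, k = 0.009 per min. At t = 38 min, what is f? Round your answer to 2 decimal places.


Step 1: f = fc + (f0 - fc) * exp(-k * t)
Step 2: exp(-0.009 * 38) = 0.710348
Step 3: f = 2.0 + (5.8 - 2.0) * 0.710348
Step 4: f = 2.0 + 3.8 * 0.710348
Step 5: f = 4.7 cm/hr

4.7


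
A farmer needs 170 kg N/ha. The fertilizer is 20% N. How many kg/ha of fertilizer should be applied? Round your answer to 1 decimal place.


Step 1: Fertilizer rate = target N / (N content / 100)
Step 2: Rate = 170 / (20 / 100)
Step 3: Rate = 170 / 0.2
Step 4: Rate = 850.0 kg/ha

850.0


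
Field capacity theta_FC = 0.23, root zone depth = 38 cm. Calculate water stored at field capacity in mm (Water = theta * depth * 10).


Step 1: Water (mm) = theta_FC * depth (cm) * 10
Step 2: Water = 0.23 * 38 * 10
Step 3: Water = 87.4 mm

87.4


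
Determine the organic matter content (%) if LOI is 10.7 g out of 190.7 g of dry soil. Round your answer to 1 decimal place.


Step 1: OM% = 100 * LOI / sample mass
Step 2: OM = 100 * 10.7 / 190.7
Step 3: OM = 5.6%

5.6


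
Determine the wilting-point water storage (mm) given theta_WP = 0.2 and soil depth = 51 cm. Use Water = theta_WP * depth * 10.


Step 1: Water (mm) = theta_WP * depth * 10
Step 2: Water = 0.2 * 51 * 10
Step 3: Water = 102.0 mm

102.0


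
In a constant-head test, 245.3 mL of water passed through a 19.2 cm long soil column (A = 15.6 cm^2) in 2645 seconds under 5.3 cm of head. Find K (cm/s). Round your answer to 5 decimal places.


Step 1: K = Q * L / (A * t * h)
Step 2: Numerator = 245.3 * 19.2 = 4709.76
Step 3: Denominator = 15.6 * 2645 * 5.3 = 218688.6
Step 4: K = 4709.76 / 218688.6 = 0.02154 cm/s

0.02154


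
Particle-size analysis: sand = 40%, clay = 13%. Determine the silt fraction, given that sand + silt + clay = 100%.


Step 1: sand + silt + clay = 100%
Step 2: silt = 100 - sand - clay
Step 3: silt = 100 - 40 - 13
Step 4: silt = 47%

47


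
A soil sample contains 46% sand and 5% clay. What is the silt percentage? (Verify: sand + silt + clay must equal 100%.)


Step 1: sand + silt + clay = 100%
Step 2: silt = 100 - sand - clay
Step 3: silt = 100 - 46 - 5
Step 4: silt = 49%

49


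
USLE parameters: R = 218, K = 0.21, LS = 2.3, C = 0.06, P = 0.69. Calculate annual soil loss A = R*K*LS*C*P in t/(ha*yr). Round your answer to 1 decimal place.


Step 1: A = R * K * LS * C * P
Step 2: R * K = 218 * 0.21 = 45.78
Step 3: (R*K) * LS = 45.78 * 2.3 = 105.294
Step 4: * C * P = 105.294 * 0.06 * 0.69 = 4.4
Step 5: A = 4.4 t/(ha*yr)

4.4


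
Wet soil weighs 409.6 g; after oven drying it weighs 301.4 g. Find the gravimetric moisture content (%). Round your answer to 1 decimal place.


Step 1: Water mass = wet - dry = 409.6 - 301.4 = 108.2 g
Step 2: w = 100 * water mass / dry mass
Step 3: w = 100 * 108.2 / 301.4 = 35.9%

35.9


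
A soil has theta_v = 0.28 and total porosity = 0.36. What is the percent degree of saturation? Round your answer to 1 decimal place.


Step 1: S = 100 * theta_v / n
Step 2: S = 100 * 0.28 / 0.36
Step 3: S = 77.8%

77.8
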